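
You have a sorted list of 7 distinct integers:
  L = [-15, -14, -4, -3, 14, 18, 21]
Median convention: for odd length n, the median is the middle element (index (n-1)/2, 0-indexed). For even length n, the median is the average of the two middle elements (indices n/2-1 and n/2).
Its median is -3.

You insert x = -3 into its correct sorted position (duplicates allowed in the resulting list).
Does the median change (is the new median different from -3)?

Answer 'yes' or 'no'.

Old median = -3
Insert x = -3
New median = -3
Changed? no

Answer: no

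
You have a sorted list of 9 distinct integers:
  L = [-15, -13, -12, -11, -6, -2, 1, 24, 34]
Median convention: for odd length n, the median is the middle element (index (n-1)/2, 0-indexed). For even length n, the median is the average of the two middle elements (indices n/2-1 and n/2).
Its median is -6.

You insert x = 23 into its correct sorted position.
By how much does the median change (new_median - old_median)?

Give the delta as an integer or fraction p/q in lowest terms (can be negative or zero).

Answer: 2

Derivation:
Old median = -6
After inserting x = 23: new sorted = [-15, -13, -12, -11, -6, -2, 1, 23, 24, 34]
New median = -4
Delta = -4 - -6 = 2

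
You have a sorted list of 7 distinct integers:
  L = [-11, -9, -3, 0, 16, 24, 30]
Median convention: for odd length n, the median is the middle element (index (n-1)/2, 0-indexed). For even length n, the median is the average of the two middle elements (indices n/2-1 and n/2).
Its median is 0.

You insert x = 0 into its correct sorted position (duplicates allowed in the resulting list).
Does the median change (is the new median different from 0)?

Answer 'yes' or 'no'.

Answer: no

Derivation:
Old median = 0
Insert x = 0
New median = 0
Changed? no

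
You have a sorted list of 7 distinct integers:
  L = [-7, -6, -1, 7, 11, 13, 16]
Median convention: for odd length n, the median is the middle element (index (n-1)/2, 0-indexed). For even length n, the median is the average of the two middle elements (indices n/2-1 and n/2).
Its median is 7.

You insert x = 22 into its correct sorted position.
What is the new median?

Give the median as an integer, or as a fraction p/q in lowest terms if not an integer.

Old list (sorted, length 7): [-7, -6, -1, 7, 11, 13, 16]
Old median = 7
Insert x = 22
Old length odd (7). Middle was index 3 = 7.
New length even (8). New median = avg of two middle elements.
x = 22: 7 elements are < x, 0 elements are > x.
New sorted list: [-7, -6, -1, 7, 11, 13, 16, 22]
New median = 9

Answer: 9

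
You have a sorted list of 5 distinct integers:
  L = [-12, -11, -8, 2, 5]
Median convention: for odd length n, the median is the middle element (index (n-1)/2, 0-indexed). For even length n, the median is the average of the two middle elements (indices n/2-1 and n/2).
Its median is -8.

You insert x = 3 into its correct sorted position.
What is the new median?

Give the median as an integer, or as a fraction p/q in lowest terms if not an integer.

Old list (sorted, length 5): [-12, -11, -8, 2, 5]
Old median = -8
Insert x = 3
Old length odd (5). Middle was index 2 = -8.
New length even (6). New median = avg of two middle elements.
x = 3: 4 elements are < x, 1 elements are > x.
New sorted list: [-12, -11, -8, 2, 3, 5]
New median = -3

Answer: -3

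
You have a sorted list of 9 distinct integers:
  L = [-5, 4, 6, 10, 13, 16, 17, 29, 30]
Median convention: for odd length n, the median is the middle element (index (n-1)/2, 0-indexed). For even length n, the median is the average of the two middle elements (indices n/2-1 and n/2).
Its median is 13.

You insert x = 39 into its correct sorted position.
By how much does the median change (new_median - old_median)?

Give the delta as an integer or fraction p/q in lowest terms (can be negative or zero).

Old median = 13
After inserting x = 39: new sorted = [-5, 4, 6, 10, 13, 16, 17, 29, 30, 39]
New median = 29/2
Delta = 29/2 - 13 = 3/2

Answer: 3/2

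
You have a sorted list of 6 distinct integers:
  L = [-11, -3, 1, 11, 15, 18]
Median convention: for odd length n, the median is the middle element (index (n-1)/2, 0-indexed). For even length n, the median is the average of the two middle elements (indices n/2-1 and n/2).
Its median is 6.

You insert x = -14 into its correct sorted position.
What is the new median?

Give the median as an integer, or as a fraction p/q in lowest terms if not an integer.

Answer: 1

Derivation:
Old list (sorted, length 6): [-11, -3, 1, 11, 15, 18]
Old median = 6
Insert x = -14
Old length even (6). Middle pair: indices 2,3 = 1,11.
New length odd (7). New median = single middle element.
x = -14: 0 elements are < x, 6 elements are > x.
New sorted list: [-14, -11, -3, 1, 11, 15, 18]
New median = 1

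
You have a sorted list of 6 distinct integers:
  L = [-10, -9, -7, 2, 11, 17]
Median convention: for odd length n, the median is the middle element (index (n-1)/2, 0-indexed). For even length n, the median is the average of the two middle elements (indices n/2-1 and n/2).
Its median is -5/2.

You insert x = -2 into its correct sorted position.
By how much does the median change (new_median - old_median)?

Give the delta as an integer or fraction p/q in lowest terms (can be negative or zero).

Answer: 1/2

Derivation:
Old median = -5/2
After inserting x = -2: new sorted = [-10, -9, -7, -2, 2, 11, 17]
New median = -2
Delta = -2 - -5/2 = 1/2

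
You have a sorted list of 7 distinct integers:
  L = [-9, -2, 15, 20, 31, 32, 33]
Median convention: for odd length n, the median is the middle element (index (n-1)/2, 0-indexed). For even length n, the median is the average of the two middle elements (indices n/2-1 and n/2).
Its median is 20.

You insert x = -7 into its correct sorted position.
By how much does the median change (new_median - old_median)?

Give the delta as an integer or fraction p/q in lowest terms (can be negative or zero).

Answer: -5/2

Derivation:
Old median = 20
After inserting x = -7: new sorted = [-9, -7, -2, 15, 20, 31, 32, 33]
New median = 35/2
Delta = 35/2 - 20 = -5/2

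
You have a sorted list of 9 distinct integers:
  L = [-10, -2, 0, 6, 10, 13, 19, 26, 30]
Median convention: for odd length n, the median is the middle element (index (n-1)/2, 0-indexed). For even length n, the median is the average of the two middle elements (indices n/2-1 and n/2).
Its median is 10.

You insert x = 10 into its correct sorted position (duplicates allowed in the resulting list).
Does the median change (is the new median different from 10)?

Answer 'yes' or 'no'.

Answer: no

Derivation:
Old median = 10
Insert x = 10
New median = 10
Changed? no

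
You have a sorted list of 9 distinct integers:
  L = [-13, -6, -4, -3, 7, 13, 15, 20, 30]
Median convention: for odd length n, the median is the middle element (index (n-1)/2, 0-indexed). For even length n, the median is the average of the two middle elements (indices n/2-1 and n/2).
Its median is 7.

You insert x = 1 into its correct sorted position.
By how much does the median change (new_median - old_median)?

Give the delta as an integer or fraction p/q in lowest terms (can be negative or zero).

Old median = 7
After inserting x = 1: new sorted = [-13, -6, -4, -3, 1, 7, 13, 15, 20, 30]
New median = 4
Delta = 4 - 7 = -3

Answer: -3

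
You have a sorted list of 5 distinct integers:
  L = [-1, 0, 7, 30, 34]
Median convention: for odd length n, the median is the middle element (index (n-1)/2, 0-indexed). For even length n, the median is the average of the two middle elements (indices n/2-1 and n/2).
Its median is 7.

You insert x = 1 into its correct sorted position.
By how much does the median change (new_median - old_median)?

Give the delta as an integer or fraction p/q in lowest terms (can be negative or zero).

Old median = 7
After inserting x = 1: new sorted = [-1, 0, 1, 7, 30, 34]
New median = 4
Delta = 4 - 7 = -3

Answer: -3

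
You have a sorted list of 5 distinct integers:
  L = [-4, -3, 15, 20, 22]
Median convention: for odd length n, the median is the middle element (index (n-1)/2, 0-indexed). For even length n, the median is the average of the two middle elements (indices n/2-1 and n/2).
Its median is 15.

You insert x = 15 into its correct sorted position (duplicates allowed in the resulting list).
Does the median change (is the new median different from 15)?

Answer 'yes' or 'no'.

Old median = 15
Insert x = 15
New median = 15
Changed? no

Answer: no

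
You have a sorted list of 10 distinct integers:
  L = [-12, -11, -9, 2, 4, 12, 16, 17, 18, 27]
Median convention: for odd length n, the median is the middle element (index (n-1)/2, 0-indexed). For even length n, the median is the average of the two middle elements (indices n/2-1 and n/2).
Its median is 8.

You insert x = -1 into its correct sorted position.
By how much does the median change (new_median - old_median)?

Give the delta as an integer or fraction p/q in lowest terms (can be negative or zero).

Old median = 8
After inserting x = -1: new sorted = [-12, -11, -9, -1, 2, 4, 12, 16, 17, 18, 27]
New median = 4
Delta = 4 - 8 = -4

Answer: -4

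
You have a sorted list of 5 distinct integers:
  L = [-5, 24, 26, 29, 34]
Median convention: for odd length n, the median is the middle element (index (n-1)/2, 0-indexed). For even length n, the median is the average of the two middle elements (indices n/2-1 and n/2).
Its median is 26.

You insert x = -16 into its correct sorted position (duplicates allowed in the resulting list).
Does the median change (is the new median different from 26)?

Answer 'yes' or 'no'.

Answer: yes

Derivation:
Old median = 26
Insert x = -16
New median = 25
Changed? yes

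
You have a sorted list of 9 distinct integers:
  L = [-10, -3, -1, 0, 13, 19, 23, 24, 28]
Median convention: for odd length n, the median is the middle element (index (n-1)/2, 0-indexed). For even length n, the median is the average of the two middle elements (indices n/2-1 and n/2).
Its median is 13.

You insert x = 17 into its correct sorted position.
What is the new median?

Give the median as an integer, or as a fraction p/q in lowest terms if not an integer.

Old list (sorted, length 9): [-10, -3, -1, 0, 13, 19, 23, 24, 28]
Old median = 13
Insert x = 17
Old length odd (9). Middle was index 4 = 13.
New length even (10). New median = avg of two middle elements.
x = 17: 5 elements are < x, 4 elements are > x.
New sorted list: [-10, -3, -1, 0, 13, 17, 19, 23, 24, 28]
New median = 15

Answer: 15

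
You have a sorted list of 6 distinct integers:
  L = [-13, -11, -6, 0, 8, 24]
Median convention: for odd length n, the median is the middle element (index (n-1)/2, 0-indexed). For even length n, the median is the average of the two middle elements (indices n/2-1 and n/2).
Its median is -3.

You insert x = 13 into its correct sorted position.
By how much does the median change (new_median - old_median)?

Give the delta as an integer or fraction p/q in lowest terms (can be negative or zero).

Old median = -3
After inserting x = 13: new sorted = [-13, -11, -6, 0, 8, 13, 24]
New median = 0
Delta = 0 - -3 = 3

Answer: 3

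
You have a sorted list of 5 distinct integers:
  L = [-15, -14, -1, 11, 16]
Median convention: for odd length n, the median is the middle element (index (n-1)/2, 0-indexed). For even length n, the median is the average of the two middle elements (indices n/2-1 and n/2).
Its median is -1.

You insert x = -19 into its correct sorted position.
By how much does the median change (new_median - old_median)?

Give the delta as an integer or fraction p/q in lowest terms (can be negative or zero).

Old median = -1
After inserting x = -19: new sorted = [-19, -15, -14, -1, 11, 16]
New median = -15/2
Delta = -15/2 - -1 = -13/2

Answer: -13/2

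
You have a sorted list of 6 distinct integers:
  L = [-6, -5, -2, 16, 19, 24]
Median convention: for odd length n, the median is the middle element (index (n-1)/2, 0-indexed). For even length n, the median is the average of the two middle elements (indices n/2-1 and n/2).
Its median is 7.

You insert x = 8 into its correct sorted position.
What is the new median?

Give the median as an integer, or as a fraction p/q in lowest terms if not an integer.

Answer: 8

Derivation:
Old list (sorted, length 6): [-6, -5, -2, 16, 19, 24]
Old median = 7
Insert x = 8
Old length even (6). Middle pair: indices 2,3 = -2,16.
New length odd (7). New median = single middle element.
x = 8: 3 elements are < x, 3 elements are > x.
New sorted list: [-6, -5, -2, 8, 16, 19, 24]
New median = 8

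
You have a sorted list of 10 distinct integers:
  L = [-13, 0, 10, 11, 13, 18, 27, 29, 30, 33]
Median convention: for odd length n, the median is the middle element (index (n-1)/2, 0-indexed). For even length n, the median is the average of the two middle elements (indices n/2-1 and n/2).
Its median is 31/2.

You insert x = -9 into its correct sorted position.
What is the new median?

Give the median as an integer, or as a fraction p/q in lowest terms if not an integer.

Old list (sorted, length 10): [-13, 0, 10, 11, 13, 18, 27, 29, 30, 33]
Old median = 31/2
Insert x = -9
Old length even (10). Middle pair: indices 4,5 = 13,18.
New length odd (11). New median = single middle element.
x = -9: 1 elements are < x, 9 elements are > x.
New sorted list: [-13, -9, 0, 10, 11, 13, 18, 27, 29, 30, 33]
New median = 13

Answer: 13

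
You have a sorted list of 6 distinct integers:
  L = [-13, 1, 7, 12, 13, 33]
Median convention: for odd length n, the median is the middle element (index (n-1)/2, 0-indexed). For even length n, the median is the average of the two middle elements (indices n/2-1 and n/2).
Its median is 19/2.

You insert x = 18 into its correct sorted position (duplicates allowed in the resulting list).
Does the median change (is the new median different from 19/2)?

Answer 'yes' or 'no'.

Answer: yes

Derivation:
Old median = 19/2
Insert x = 18
New median = 12
Changed? yes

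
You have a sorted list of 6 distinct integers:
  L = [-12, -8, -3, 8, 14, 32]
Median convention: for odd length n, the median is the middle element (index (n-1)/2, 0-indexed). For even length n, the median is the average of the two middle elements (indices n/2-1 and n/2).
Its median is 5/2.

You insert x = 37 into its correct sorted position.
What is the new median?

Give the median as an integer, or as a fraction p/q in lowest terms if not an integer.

Old list (sorted, length 6): [-12, -8, -3, 8, 14, 32]
Old median = 5/2
Insert x = 37
Old length even (6). Middle pair: indices 2,3 = -3,8.
New length odd (7). New median = single middle element.
x = 37: 6 elements are < x, 0 elements are > x.
New sorted list: [-12, -8, -3, 8, 14, 32, 37]
New median = 8

Answer: 8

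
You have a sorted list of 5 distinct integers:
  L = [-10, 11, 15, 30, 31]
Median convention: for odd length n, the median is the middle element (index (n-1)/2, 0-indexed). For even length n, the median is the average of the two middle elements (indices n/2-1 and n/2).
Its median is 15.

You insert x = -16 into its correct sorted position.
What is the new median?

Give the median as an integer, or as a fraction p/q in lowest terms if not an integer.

Old list (sorted, length 5): [-10, 11, 15, 30, 31]
Old median = 15
Insert x = -16
Old length odd (5). Middle was index 2 = 15.
New length even (6). New median = avg of two middle elements.
x = -16: 0 elements are < x, 5 elements are > x.
New sorted list: [-16, -10, 11, 15, 30, 31]
New median = 13

Answer: 13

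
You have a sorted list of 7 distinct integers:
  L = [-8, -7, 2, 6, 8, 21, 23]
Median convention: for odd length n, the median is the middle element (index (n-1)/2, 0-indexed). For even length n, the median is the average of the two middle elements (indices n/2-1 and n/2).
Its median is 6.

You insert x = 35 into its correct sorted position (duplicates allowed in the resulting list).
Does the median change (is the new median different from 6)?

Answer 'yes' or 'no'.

Old median = 6
Insert x = 35
New median = 7
Changed? yes

Answer: yes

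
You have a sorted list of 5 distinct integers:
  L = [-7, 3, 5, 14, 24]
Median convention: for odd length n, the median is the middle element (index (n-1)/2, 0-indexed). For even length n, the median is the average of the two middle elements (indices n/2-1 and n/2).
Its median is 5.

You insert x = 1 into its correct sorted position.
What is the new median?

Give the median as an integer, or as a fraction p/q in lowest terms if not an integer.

Answer: 4

Derivation:
Old list (sorted, length 5): [-7, 3, 5, 14, 24]
Old median = 5
Insert x = 1
Old length odd (5). Middle was index 2 = 5.
New length even (6). New median = avg of two middle elements.
x = 1: 1 elements are < x, 4 elements are > x.
New sorted list: [-7, 1, 3, 5, 14, 24]
New median = 4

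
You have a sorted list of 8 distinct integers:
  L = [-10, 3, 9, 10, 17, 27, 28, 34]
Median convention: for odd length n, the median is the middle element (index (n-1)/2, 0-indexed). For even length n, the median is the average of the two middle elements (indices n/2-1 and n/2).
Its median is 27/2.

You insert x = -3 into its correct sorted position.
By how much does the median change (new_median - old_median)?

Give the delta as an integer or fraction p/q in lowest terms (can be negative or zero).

Old median = 27/2
After inserting x = -3: new sorted = [-10, -3, 3, 9, 10, 17, 27, 28, 34]
New median = 10
Delta = 10 - 27/2 = -7/2

Answer: -7/2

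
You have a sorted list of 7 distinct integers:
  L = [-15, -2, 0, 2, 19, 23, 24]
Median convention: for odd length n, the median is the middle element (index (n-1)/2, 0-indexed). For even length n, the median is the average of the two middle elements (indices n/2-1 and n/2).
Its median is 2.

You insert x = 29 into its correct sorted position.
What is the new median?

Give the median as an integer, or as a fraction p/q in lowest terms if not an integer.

Old list (sorted, length 7): [-15, -2, 0, 2, 19, 23, 24]
Old median = 2
Insert x = 29
Old length odd (7). Middle was index 3 = 2.
New length even (8). New median = avg of two middle elements.
x = 29: 7 elements are < x, 0 elements are > x.
New sorted list: [-15, -2, 0, 2, 19, 23, 24, 29]
New median = 21/2

Answer: 21/2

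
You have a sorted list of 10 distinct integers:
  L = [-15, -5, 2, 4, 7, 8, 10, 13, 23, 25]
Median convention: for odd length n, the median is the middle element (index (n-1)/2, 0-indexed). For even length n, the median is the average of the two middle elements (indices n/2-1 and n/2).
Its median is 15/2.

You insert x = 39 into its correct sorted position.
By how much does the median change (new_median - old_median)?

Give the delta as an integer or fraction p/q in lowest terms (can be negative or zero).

Old median = 15/2
After inserting x = 39: new sorted = [-15, -5, 2, 4, 7, 8, 10, 13, 23, 25, 39]
New median = 8
Delta = 8 - 15/2 = 1/2

Answer: 1/2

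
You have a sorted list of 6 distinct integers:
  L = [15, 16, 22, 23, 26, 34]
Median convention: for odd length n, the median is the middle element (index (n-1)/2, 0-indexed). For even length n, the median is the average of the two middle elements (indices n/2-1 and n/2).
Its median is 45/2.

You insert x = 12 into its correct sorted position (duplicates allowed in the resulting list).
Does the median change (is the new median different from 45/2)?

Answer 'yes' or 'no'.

Old median = 45/2
Insert x = 12
New median = 22
Changed? yes

Answer: yes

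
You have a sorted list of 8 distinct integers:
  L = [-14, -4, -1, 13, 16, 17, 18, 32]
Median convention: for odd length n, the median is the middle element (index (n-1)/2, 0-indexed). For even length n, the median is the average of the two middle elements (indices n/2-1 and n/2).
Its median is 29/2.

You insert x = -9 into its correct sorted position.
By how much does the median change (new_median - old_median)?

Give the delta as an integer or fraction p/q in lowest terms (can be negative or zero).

Old median = 29/2
After inserting x = -9: new sorted = [-14, -9, -4, -1, 13, 16, 17, 18, 32]
New median = 13
Delta = 13 - 29/2 = -3/2

Answer: -3/2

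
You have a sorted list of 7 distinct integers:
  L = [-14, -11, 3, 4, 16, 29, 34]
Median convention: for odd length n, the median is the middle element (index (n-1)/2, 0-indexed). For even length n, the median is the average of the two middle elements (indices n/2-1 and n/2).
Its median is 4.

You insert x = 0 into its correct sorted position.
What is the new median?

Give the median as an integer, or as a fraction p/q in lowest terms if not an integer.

Answer: 7/2

Derivation:
Old list (sorted, length 7): [-14, -11, 3, 4, 16, 29, 34]
Old median = 4
Insert x = 0
Old length odd (7). Middle was index 3 = 4.
New length even (8). New median = avg of two middle elements.
x = 0: 2 elements are < x, 5 elements are > x.
New sorted list: [-14, -11, 0, 3, 4, 16, 29, 34]
New median = 7/2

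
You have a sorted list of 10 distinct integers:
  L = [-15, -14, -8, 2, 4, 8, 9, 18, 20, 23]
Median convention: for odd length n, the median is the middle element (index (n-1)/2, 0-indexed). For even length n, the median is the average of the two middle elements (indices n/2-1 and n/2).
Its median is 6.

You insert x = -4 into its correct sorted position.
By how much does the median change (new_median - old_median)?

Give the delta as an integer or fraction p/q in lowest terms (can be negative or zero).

Answer: -2

Derivation:
Old median = 6
After inserting x = -4: new sorted = [-15, -14, -8, -4, 2, 4, 8, 9, 18, 20, 23]
New median = 4
Delta = 4 - 6 = -2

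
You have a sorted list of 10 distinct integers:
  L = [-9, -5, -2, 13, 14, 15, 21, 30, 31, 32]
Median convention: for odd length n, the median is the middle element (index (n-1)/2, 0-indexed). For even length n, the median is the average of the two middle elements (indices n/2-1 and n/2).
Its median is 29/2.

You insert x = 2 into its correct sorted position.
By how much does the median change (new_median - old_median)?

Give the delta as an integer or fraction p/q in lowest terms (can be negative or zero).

Old median = 29/2
After inserting x = 2: new sorted = [-9, -5, -2, 2, 13, 14, 15, 21, 30, 31, 32]
New median = 14
Delta = 14 - 29/2 = -1/2

Answer: -1/2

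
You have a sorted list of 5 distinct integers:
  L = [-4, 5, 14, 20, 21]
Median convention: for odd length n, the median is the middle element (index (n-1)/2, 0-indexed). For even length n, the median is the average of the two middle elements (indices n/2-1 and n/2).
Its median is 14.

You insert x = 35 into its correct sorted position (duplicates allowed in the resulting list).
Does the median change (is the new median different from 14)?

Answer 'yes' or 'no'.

Answer: yes

Derivation:
Old median = 14
Insert x = 35
New median = 17
Changed? yes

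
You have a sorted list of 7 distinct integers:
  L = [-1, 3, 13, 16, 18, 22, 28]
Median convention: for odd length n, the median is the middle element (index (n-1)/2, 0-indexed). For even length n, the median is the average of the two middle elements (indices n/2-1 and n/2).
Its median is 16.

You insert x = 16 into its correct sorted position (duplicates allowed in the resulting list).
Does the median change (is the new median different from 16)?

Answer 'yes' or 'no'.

Old median = 16
Insert x = 16
New median = 16
Changed? no

Answer: no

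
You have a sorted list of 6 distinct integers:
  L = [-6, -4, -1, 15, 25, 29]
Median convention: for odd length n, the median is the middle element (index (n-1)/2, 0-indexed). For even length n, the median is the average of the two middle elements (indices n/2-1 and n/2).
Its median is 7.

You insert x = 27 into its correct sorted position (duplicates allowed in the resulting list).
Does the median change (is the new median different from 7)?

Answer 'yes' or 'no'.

Old median = 7
Insert x = 27
New median = 15
Changed? yes

Answer: yes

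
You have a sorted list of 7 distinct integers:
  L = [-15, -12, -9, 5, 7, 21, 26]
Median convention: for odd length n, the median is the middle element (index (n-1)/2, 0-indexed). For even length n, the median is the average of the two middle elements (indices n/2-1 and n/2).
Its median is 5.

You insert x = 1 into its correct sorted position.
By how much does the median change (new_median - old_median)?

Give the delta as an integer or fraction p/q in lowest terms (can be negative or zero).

Answer: -2

Derivation:
Old median = 5
After inserting x = 1: new sorted = [-15, -12, -9, 1, 5, 7, 21, 26]
New median = 3
Delta = 3 - 5 = -2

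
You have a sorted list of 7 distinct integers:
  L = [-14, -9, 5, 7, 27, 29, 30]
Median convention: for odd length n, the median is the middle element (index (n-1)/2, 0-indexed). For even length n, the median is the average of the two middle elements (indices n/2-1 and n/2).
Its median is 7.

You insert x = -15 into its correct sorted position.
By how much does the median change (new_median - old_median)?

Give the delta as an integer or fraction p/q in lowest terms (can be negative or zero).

Answer: -1

Derivation:
Old median = 7
After inserting x = -15: new sorted = [-15, -14, -9, 5, 7, 27, 29, 30]
New median = 6
Delta = 6 - 7 = -1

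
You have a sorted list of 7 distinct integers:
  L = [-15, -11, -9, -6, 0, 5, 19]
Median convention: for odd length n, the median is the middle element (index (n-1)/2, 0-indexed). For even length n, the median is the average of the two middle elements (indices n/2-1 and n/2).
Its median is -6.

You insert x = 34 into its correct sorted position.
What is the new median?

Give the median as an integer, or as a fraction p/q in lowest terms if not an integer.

Answer: -3

Derivation:
Old list (sorted, length 7): [-15, -11, -9, -6, 0, 5, 19]
Old median = -6
Insert x = 34
Old length odd (7). Middle was index 3 = -6.
New length even (8). New median = avg of two middle elements.
x = 34: 7 elements are < x, 0 elements are > x.
New sorted list: [-15, -11, -9, -6, 0, 5, 19, 34]
New median = -3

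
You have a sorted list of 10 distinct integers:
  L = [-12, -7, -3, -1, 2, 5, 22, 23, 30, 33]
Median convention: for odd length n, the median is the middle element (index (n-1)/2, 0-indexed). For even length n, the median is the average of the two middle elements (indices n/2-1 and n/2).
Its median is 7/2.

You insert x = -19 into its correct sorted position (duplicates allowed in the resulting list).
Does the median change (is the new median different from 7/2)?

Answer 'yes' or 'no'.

Answer: yes

Derivation:
Old median = 7/2
Insert x = -19
New median = 2
Changed? yes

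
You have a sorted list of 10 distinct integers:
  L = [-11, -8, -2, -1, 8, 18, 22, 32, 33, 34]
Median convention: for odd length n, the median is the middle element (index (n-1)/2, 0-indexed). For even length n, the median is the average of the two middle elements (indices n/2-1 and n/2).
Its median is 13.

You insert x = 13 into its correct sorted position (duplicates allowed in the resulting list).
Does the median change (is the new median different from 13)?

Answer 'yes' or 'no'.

Old median = 13
Insert x = 13
New median = 13
Changed? no

Answer: no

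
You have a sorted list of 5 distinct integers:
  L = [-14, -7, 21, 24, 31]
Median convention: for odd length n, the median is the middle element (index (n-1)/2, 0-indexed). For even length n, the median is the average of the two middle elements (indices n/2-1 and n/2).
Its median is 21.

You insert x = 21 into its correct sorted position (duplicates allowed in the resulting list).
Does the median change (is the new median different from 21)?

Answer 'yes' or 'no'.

Answer: no

Derivation:
Old median = 21
Insert x = 21
New median = 21
Changed? no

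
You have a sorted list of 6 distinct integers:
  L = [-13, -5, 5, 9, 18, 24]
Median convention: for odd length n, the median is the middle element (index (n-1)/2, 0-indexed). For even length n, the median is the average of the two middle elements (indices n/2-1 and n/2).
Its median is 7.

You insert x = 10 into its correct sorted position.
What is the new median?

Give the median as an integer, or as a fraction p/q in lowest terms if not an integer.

Old list (sorted, length 6): [-13, -5, 5, 9, 18, 24]
Old median = 7
Insert x = 10
Old length even (6). Middle pair: indices 2,3 = 5,9.
New length odd (7). New median = single middle element.
x = 10: 4 elements are < x, 2 elements are > x.
New sorted list: [-13, -5, 5, 9, 10, 18, 24]
New median = 9

Answer: 9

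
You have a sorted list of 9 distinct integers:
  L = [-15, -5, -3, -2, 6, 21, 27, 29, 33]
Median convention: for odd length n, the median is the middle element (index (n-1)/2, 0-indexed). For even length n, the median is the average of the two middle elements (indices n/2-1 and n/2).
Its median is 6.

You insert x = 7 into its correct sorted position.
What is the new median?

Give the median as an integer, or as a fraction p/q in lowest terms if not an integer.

Old list (sorted, length 9): [-15, -5, -3, -2, 6, 21, 27, 29, 33]
Old median = 6
Insert x = 7
Old length odd (9). Middle was index 4 = 6.
New length even (10). New median = avg of two middle elements.
x = 7: 5 elements are < x, 4 elements are > x.
New sorted list: [-15, -5, -3, -2, 6, 7, 21, 27, 29, 33]
New median = 13/2

Answer: 13/2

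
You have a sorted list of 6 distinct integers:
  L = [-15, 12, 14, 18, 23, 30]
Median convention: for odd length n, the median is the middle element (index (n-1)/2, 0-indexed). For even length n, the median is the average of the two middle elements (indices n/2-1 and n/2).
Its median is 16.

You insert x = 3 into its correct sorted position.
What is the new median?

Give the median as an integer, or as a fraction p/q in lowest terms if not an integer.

Answer: 14

Derivation:
Old list (sorted, length 6): [-15, 12, 14, 18, 23, 30]
Old median = 16
Insert x = 3
Old length even (6). Middle pair: indices 2,3 = 14,18.
New length odd (7). New median = single middle element.
x = 3: 1 elements are < x, 5 elements are > x.
New sorted list: [-15, 3, 12, 14, 18, 23, 30]
New median = 14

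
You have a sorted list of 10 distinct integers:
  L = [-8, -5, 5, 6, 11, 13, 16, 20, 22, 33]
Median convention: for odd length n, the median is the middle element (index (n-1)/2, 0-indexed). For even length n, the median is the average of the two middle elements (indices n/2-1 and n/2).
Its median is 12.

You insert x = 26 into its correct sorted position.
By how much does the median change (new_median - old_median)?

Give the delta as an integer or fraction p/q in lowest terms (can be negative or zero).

Old median = 12
After inserting x = 26: new sorted = [-8, -5, 5, 6, 11, 13, 16, 20, 22, 26, 33]
New median = 13
Delta = 13 - 12 = 1

Answer: 1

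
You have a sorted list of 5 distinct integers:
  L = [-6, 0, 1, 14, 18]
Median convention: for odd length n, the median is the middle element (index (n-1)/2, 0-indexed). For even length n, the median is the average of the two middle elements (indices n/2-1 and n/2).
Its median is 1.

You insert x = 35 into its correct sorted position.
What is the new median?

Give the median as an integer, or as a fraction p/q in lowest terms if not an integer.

Answer: 15/2

Derivation:
Old list (sorted, length 5): [-6, 0, 1, 14, 18]
Old median = 1
Insert x = 35
Old length odd (5). Middle was index 2 = 1.
New length even (6). New median = avg of two middle elements.
x = 35: 5 elements are < x, 0 elements are > x.
New sorted list: [-6, 0, 1, 14, 18, 35]
New median = 15/2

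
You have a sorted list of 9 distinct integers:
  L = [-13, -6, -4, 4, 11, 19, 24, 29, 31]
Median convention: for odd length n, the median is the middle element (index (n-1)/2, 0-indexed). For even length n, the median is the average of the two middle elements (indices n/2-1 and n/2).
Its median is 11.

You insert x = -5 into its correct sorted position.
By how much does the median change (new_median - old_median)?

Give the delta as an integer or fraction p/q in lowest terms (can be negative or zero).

Old median = 11
After inserting x = -5: new sorted = [-13, -6, -5, -4, 4, 11, 19, 24, 29, 31]
New median = 15/2
Delta = 15/2 - 11 = -7/2

Answer: -7/2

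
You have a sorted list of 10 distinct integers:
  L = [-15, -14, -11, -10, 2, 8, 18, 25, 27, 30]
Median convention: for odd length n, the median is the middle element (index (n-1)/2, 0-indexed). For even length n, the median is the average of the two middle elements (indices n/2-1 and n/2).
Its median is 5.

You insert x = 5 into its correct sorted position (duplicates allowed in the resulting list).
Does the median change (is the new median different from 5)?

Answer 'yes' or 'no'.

Answer: no

Derivation:
Old median = 5
Insert x = 5
New median = 5
Changed? no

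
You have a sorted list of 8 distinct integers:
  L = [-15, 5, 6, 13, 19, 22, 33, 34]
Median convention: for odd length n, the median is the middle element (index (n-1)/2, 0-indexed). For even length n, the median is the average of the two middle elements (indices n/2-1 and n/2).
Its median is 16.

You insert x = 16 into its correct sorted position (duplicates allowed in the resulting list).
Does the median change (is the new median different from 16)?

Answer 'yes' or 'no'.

Answer: no

Derivation:
Old median = 16
Insert x = 16
New median = 16
Changed? no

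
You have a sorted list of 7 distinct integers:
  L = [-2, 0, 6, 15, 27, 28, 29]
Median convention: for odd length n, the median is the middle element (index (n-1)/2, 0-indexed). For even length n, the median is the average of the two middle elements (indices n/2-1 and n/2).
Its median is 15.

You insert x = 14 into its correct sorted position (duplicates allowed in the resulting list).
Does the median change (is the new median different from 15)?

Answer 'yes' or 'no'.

Answer: yes

Derivation:
Old median = 15
Insert x = 14
New median = 29/2
Changed? yes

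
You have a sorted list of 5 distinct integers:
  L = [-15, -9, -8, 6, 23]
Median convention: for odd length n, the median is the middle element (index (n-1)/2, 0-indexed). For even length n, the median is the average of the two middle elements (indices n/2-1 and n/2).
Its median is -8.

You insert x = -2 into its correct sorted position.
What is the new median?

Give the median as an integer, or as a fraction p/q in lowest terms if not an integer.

Answer: -5

Derivation:
Old list (sorted, length 5): [-15, -9, -8, 6, 23]
Old median = -8
Insert x = -2
Old length odd (5). Middle was index 2 = -8.
New length even (6). New median = avg of two middle elements.
x = -2: 3 elements are < x, 2 elements are > x.
New sorted list: [-15, -9, -8, -2, 6, 23]
New median = -5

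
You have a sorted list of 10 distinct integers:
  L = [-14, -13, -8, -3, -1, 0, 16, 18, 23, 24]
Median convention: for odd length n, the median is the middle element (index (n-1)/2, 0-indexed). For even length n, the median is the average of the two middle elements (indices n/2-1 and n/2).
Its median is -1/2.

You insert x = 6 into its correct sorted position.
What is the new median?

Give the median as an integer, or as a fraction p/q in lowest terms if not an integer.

Answer: 0

Derivation:
Old list (sorted, length 10): [-14, -13, -8, -3, -1, 0, 16, 18, 23, 24]
Old median = -1/2
Insert x = 6
Old length even (10). Middle pair: indices 4,5 = -1,0.
New length odd (11). New median = single middle element.
x = 6: 6 elements are < x, 4 elements are > x.
New sorted list: [-14, -13, -8, -3, -1, 0, 6, 16, 18, 23, 24]
New median = 0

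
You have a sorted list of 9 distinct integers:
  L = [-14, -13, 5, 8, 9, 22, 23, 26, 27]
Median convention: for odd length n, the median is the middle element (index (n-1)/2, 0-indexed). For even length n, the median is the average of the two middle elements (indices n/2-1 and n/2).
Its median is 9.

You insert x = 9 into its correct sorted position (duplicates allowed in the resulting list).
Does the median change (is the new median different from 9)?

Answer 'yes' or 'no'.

Answer: no

Derivation:
Old median = 9
Insert x = 9
New median = 9
Changed? no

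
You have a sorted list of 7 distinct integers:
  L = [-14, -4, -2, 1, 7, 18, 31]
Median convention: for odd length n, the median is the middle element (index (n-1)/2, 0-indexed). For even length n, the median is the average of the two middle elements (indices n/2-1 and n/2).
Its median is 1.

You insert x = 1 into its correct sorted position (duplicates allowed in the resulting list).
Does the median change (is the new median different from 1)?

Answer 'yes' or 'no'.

Answer: no

Derivation:
Old median = 1
Insert x = 1
New median = 1
Changed? no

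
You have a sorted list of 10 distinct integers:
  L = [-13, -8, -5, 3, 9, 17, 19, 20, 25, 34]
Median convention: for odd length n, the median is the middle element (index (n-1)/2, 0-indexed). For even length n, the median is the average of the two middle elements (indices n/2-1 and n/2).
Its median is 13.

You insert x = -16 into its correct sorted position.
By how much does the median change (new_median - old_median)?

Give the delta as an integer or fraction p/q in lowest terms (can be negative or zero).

Answer: -4

Derivation:
Old median = 13
After inserting x = -16: new sorted = [-16, -13, -8, -5, 3, 9, 17, 19, 20, 25, 34]
New median = 9
Delta = 9 - 13 = -4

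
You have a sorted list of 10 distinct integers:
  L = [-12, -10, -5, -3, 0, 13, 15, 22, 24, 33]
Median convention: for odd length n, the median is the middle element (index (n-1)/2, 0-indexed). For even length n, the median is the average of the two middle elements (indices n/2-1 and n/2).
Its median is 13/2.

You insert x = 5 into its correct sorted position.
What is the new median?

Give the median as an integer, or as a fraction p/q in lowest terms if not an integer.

Old list (sorted, length 10): [-12, -10, -5, -3, 0, 13, 15, 22, 24, 33]
Old median = 13/2
Insert x = 5
Old length even (10). Middle pair: indices 4,5 = 0,13.
New length odd (11). New median = single middle element.
x = 5: 5 elements are < x, 5 elements are > x.
New sorted list: [-12, -10, -5, -3, 0, 5, 13, 15, 22, 24, 33]
New median = 5

Answer: 5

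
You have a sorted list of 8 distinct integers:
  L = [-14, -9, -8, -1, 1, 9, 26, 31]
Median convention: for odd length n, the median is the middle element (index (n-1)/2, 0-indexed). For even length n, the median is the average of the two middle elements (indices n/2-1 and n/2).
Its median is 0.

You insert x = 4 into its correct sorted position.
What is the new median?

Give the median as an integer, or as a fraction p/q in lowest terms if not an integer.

Old list (sorted, length 8): [-14, -9, -8, -1, 1, 9, 26, 31]
Old median = 0
Insert x = 4
Old length even (8). Middle pair: indices 3,4 = -1,1.
New length odd (9). New median = single middle element.
x = 4: 5 elements are < x, 3 elements are > x.
New sorted list: [-14, -9, -8, -1, 1, 4, 9, 26, 31]
New median = 1

Answer: 1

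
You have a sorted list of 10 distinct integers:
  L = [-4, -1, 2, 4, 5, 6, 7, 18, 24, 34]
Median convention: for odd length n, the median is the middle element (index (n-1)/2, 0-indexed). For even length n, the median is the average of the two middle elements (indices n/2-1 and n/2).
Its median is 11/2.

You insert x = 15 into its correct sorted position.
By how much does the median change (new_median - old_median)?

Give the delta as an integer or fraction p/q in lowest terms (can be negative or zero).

Old median = 11/2
After inserting x = 15: new sorted = [-4, -1, 2, 4, 5, 6, 7, 15, 18, 24, 34]
New median = 6
Delta = 6 - 11/2 = 1/2

Answer: 1/2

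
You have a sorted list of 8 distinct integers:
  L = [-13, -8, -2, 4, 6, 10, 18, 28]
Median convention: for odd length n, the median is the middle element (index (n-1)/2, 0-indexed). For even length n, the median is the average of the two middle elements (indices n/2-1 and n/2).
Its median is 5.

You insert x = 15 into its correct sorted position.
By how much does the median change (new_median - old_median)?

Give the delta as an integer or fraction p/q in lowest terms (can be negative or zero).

Answer: 1

Derivation:
Old median = 5
After inserting x = 15: new sorted = [-13, -8, -2, 4, 6, 10, 15, 18, 28]
New median = 6
Delta = 6 - 5 = 1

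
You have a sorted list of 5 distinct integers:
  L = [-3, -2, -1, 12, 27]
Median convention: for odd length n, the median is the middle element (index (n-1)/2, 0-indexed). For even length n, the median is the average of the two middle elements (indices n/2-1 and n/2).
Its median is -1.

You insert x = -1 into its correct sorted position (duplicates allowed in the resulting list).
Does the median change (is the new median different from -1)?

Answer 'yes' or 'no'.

Answer: no

Derivation:
Old median = -1
Insert x = -1
New median = -1
Changed? no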